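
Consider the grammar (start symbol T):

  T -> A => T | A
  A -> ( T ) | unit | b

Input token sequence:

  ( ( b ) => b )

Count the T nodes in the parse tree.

[T [A ( [T [A ( [T [A b]] )] => [T [A b]]] )]]

4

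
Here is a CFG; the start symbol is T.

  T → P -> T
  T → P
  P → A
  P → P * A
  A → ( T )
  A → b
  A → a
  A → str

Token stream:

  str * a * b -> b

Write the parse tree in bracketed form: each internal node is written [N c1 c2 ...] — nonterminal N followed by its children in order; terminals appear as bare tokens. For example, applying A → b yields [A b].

T
P -> T
P * A -> T
P * A * A -> T
A * A * A -> T
str * A * A -> T
str * a * A -> T
str * a * b -> T
str * a * b -> P
str * a * b -> A
str * a * b -> b

[T [P [P [P [A str]] * [A a]] * [A b]] -> [T [P [A b]]]]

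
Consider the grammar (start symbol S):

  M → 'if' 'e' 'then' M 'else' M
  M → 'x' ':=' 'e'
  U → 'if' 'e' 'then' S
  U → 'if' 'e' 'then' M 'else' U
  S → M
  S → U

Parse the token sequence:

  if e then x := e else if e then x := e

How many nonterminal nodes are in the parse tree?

[S [U if e then [M x := e] else [U if e then [S [M x := e]]]]]

6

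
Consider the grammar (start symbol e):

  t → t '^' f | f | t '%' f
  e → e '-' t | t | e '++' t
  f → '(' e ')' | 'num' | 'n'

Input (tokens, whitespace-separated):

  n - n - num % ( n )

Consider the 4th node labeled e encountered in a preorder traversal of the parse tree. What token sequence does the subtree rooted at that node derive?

n

[e [e [e [t [f n]]] - [t [f n]]] - [t [t [f num]] % [f ( [e [t [f n]]] )]]]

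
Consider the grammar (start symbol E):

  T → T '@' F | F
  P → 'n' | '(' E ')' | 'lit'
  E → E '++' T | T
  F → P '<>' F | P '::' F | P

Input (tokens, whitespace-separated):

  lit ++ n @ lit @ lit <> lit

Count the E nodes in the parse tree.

[E [E [T [F [P lit]]]] ++ [T [T [T [F [P n]]] @ [F [P lit]]] @ [F [P lit] <> [F [P lit]]]]]

2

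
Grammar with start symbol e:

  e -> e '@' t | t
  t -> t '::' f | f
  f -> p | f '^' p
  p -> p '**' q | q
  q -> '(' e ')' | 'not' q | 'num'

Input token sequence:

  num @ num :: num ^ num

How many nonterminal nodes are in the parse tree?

17

[e [e [t [f [p [q num]]]]] @ [t [t [f [p [q num]]]] :: [f [f [p [q num]]] ^ [p [q num]]]]]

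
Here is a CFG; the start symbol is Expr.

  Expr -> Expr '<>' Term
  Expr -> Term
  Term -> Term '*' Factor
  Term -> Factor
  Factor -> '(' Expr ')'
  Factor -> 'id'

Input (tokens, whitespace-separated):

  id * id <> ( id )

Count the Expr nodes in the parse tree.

3

[Expr [Expr [Term [Term [Factor id]] * [Factor id]]] <> [Term [Factor ( [Expr [Term [Factor id]]] )]]]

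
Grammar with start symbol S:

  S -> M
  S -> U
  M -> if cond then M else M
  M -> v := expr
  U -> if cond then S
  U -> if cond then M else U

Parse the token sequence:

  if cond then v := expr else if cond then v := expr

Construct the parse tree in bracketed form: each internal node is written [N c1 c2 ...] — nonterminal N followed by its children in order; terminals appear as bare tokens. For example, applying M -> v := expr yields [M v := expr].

S
U
if cond then M else U
if cond then v := expr else U
if cond then v := expr else if cond then S
if cond then v := expr else if cond then M
if cond then v := expr else if cond then v := expr

[S [U if cond then [M v := expr] else [U if cond then [S [M v := expr]]]]]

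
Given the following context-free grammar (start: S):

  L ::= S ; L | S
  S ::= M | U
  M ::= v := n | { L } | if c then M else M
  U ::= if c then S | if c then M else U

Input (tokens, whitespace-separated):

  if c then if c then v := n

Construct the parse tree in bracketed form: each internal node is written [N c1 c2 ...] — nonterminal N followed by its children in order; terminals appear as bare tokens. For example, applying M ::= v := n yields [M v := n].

S
U
if c then S
if c then U
if c then if c then S
if c then if c then M
if c then if c then v := n

[S [U if c then [S [U if c then [S [M v := n]]]]]]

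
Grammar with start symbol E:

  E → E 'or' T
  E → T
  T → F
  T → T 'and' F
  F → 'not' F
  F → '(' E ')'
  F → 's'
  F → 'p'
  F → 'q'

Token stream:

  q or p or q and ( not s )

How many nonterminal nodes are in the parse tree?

[E [E [E [T [F q]]] or [T [F p]]] or [T [T [F q]] and [F ( [E [T [F not [F s]]]] )]]]

15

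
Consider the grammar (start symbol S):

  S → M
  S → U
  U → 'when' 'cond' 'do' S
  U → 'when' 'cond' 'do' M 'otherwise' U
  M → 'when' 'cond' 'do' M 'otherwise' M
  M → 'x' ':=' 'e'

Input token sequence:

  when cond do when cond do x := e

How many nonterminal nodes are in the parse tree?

[S [U when cond do [S [U when cond do [S [M x := e]]]]]]

6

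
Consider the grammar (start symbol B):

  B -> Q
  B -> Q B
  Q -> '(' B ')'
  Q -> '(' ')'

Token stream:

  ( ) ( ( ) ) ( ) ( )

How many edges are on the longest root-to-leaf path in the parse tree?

5

[B [Q ( )] [B [Q ( [B [Q ( )]] )] [B [Q ( )] [B [Q ( )]]]]]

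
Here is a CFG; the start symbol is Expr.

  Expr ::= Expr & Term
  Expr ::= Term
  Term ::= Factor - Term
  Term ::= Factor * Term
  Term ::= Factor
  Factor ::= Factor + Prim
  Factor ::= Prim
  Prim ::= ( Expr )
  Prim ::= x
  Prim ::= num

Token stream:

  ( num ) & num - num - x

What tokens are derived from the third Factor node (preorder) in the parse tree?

[Expr [Expr [Term [Factor [Prim ( [Expr [Term [Factor [Prim num]]]] )]]]] & [Term [Factor [Prim num]] - [Term [Factor [Prim num]] - [Term [Factor [Prim x]]]]]]

num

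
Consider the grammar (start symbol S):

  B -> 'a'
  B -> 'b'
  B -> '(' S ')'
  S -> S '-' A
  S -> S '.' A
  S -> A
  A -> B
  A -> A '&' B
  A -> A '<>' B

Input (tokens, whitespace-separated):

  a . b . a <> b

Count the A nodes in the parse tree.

4

[S [S [S [A [B a]]] . [A [B b]]] . [A [A [B a]] <> [B b]]]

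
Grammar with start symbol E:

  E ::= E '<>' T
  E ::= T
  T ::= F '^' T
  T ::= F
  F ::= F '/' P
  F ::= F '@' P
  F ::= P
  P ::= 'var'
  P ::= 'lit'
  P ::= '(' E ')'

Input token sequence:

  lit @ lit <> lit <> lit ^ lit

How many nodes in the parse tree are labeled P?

[E [E [E [T [F [F [P lit]] @ [P lit]]]] <> [T [F [P lit]]]] <> [T [F [P lit]] ^ [T [F [P lit]]]]]

5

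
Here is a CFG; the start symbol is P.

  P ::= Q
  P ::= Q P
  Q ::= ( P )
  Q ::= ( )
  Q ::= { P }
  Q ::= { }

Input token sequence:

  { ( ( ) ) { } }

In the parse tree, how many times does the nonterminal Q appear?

[P [Q { [P [Q ( [P [Q ( )]] )] [P [Q { }]]] }]]

4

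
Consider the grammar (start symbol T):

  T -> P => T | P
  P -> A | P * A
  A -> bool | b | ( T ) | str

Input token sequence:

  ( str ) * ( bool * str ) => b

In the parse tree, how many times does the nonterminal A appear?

[T [P [P [A ( [T [P [A str]]] )]] * [A ( [T [P [P [A bool]] * [A str]]] )]] => [T [P [A b]]]]

6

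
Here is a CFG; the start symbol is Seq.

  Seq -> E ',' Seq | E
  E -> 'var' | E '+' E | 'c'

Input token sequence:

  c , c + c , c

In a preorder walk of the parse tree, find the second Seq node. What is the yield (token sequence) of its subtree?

c + c , c

[Seq [E c] , [Seq [E [E c] + [E c]] , [Seq [E c]]]]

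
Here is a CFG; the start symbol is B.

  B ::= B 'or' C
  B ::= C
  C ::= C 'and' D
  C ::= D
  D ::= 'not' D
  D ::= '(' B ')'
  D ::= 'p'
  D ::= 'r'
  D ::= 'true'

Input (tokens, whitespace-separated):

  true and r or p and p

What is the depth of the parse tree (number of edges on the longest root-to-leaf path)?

5

[B [B [C [C [D true]] and [D r]]] or [C [C [D p]] and [D p]]]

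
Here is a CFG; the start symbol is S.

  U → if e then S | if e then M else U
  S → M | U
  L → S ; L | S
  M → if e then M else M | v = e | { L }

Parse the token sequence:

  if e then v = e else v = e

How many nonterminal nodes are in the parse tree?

[S [M if e then [M v = e] else [M v = e]]]

4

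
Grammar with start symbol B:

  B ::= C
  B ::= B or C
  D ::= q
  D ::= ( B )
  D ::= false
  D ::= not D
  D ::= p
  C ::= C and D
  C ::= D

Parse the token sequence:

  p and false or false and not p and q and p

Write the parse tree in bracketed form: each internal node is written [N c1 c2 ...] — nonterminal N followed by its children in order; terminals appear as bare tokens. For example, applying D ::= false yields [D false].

B
B or C
C or C
C and D or C
D and D or C
p and D or C
p and false or C
p and false or C and D
p and false or C and D and D
p and false or C and D and D and D
p and false or D and D and D and D
p and false or false and D and D and D
p and false or false and not D and D and D
p and false or false and not p and D and D
p and false or false and not p and q and D
p and false or false and not p and q and p

[B [B [C [C [D p]] and [D false]]] or [C [C [C [C [D false]] and [D not [D p]]] and [D q]] and [D p]]]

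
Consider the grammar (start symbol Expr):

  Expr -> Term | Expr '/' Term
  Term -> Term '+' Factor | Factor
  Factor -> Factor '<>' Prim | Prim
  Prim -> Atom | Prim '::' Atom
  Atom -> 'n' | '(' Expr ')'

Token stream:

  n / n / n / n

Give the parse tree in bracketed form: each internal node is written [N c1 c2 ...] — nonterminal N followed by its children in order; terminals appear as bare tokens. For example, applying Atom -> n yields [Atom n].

Expr
Expr / Term
Expr / Term / Term
Expr / Term / Term / Term
Term / Term / Term / Term
Factor / Term / Term / Term
Prim / Term / Term / Term
Atom / Term / Term / Term
n / Term / Term / Term
n / Factor / Term / Term
n / Prim / Term / Term
n / Atom / Term / Term
n / n / Term / Term
n / n / Factor / Term
n / n / Prim / Term
n / n / Atom / Term
n / n / n / Term
n / n / n / Factor
n / n / n / Prim
n / n / n / Atom
n / n / n / n

[Expr [Expr [Expr [Expr [Term [Factor [Prim [Atom n]]]]] / [Term [Factor [Prim [Atom n]]]]] / [Term [Factor [Prim [Atom n]]]]] / [Term [Factor [Prim [Atom n]]]]]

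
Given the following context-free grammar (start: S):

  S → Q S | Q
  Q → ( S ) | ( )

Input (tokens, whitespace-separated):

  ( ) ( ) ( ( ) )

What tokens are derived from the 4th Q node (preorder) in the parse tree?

( )

[S [Q ( )] [S [Q ( )] [S [Q ( [S [Q ( )]] )]]]]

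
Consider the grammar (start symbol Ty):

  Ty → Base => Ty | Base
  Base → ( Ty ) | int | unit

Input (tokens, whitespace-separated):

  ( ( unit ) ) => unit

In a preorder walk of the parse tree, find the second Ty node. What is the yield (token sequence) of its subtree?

[Ty [Base ( [Ty [Base ( [Ty [Base unit]] )]] )] => [Ty [Base unit]]]

( unit )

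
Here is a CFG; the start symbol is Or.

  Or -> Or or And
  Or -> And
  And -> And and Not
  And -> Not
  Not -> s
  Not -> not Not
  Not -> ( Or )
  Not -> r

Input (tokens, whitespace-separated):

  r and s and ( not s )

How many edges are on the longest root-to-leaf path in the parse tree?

[Or [And [And [And [Not r]] and [Not s]] and [Not ( [Or [And [Not not [Not s]]]] )]]]

7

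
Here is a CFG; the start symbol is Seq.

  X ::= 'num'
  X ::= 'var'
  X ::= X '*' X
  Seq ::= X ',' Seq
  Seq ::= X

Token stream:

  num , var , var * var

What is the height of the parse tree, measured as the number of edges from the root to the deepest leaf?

[Seq [X num] , [Seq [X var] , [Seq [X [X var] * [X var]]]]]

5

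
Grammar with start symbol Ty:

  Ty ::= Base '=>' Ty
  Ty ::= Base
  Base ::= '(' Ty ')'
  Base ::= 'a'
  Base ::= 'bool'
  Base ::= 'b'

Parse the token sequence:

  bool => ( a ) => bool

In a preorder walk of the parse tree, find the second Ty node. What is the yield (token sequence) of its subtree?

[Ty [Base bool] => [Ty [Base ( [Ty [Base a]] )] => [Ty [Base bool]]]]

( a ) => bool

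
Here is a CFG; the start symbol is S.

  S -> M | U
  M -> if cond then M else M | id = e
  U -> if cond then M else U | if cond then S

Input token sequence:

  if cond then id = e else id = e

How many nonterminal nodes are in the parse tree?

4

[S [M if cond then [M id = e] else [M id = e]]]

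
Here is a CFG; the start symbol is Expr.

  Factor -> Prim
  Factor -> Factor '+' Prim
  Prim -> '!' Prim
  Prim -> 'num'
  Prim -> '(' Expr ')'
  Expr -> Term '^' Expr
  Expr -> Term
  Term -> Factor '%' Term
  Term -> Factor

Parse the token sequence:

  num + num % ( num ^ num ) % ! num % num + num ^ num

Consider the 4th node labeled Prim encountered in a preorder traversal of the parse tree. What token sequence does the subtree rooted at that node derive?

[Expr [Term [Factor [Factor [Prim num]] + [Prim num]] % [Term [Factor [Prim ( [Expr [Term [Factor [Prim num]]] ^ [Expr [Term [Factor [Prim num]]]]] )]] % [Term [Factor [Prim ! [Prim num]]] % [Term [Factor [Factor [Prim num]] + [Prim num]]]]]] ^ [Expr [Term [Factor [Prim num]]]]]

num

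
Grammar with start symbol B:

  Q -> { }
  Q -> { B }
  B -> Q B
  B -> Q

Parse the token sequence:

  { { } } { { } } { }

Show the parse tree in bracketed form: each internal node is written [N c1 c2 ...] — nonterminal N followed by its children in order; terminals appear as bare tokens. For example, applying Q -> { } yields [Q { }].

B
Q B
{ B } B
{ Q } B
{ { } } B
{ { } } Q B
{ { } } { B } B
{ { } } { Q } B
{ { } } { { } } B
{ { } } { { } } Q
{ { } } { { } } { }

[B [Q { [B [Q { }]] }] [B [Q { [B [Q { }]] }] [B [Q { }]]]]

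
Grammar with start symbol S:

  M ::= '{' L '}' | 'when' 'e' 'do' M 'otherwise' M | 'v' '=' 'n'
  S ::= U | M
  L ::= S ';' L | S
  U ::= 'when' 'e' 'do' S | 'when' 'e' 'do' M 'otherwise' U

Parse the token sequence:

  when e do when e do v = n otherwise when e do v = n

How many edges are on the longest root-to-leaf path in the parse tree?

[S [U when e do [S [U when e do [M v = n] otherwise [U when e do [S [M v = n]]]]]]]

7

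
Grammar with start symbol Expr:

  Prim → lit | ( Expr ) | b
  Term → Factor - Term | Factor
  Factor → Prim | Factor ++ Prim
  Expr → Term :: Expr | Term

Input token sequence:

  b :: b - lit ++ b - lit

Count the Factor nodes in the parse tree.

5

[Expr [Term [Factor [Prim b]]] :: [Expr [Term [Factor [Prim b]] - [Term [Factor [Factor [Prim lit]] ++ [Prim b]] - [Term [Factor [Prim lit]]]]]]]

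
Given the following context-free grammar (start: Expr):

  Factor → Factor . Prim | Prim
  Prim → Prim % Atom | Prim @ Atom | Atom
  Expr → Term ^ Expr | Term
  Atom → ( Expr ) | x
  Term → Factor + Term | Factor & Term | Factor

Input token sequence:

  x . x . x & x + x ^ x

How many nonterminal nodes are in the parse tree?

24

[Expr [Term [Factor [Factor [Factor [Prim [Atom x]]] . [Prim [Atom x]]] . [Prim [Atom x]]] & [Term [Factor [Prim [Atom x]]] + [Term [Factor [Prim [Atom x]]]]]] ^ [Expr [Term [Factor [Prim [Atom x]]]]]]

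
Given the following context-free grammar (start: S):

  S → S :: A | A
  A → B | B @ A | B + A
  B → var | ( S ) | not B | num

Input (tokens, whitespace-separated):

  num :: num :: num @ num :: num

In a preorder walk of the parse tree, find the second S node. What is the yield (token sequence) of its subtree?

[S [S [S [S [A [B num]]] :: [A [B num]]] :: [A [B num] @ [A [B num]]]] :: [A [B num]]]

num :: num :: num @ num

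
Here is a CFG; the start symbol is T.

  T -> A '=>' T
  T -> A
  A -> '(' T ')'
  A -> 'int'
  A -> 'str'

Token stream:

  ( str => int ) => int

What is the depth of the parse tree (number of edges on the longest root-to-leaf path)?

[T [A ( [T [A str] => [T [A int]]] )] => [T [A int]]]

5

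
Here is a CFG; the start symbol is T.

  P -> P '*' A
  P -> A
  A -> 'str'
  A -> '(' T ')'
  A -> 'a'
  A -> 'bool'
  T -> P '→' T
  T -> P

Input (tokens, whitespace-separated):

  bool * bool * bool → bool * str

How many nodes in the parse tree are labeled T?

2

[T [P [P [P [A bool]] * [A bool]] * [A bool]] → [T [P [P [A bool]] * [A str]]]]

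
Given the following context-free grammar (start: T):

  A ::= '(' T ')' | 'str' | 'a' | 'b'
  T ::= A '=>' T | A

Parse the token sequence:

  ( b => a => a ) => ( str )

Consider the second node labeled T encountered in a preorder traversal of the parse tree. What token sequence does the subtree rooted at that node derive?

b => a => a

[T [A ( [T [A b] => [T [A a] => [T [A a]]]] )] => [T [A ( [T [A str]] )]]]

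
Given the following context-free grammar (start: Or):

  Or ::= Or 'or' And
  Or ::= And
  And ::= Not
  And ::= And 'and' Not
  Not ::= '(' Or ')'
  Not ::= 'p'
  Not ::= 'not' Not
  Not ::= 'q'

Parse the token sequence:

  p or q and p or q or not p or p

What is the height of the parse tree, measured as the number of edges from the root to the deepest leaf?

[Or [Or [Or [Or [Or [And [Not p]]] or [And [And [Not q]] and [Not p]]] or [And [Not q]]] or [And [Not not [Not p]]]] or [And [Not p]]]

7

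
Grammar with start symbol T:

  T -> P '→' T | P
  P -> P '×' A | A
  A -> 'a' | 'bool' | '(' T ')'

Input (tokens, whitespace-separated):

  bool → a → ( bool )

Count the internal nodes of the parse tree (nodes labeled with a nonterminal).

12

[T [P [A bool]] → [T [P [A a]] → [T [P [A ( [T [P [A bool]]] )]]]]]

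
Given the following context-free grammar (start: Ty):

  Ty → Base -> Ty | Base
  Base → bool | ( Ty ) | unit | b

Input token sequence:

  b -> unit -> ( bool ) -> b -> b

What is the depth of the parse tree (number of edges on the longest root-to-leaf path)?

6

[Ty [Base b] -> [Ty [Base unit] -> [Ty [Base ( [Ty [Base bool]] )] -> [Ty [Base b] -> [Ty [Base b]]]]]]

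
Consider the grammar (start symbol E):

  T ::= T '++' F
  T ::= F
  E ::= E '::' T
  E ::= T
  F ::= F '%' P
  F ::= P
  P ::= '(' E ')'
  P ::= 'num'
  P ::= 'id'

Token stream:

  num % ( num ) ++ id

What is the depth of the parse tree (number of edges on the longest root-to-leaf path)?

9

[E [T [T [F [F [P num]] % [P ( [E [T [F [P num]]]] )]]] ++ [F [P id]]]]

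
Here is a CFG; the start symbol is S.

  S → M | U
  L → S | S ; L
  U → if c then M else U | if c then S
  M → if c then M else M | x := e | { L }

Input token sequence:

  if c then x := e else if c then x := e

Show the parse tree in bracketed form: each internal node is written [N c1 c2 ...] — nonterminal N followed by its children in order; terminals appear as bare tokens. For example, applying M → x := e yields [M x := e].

[S [U if c then [M x := e] else [U if c then [S [M x := e]]]]]

S
U
if c then M else U
if c then x := e else U
if c then x := e else if c then S
if c then x := e else if c then M
if c then x := e else if c then x := e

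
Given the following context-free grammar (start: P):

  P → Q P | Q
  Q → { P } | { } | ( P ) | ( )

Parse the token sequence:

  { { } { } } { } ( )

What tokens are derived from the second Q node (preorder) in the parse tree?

{ }

[P [Q { [P [Q { }] [P [Q { }]]] }] [P [Q { }] [P [Q ( )]]]]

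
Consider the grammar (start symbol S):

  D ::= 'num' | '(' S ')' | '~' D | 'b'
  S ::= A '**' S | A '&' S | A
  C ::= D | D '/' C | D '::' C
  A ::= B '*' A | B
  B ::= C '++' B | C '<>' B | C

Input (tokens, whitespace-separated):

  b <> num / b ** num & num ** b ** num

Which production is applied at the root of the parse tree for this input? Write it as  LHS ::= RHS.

[S [A [B [C [D b]] <> [B [C [D num] / [C [D b]]]]]] ** [S [A [B [C [D num]]]] & [S [A [B [C [D num]]]] ** [S [A [B [C [D b]]]] ** [S [A [B [C [D num]]]]]]]]]

S ::= A '**' S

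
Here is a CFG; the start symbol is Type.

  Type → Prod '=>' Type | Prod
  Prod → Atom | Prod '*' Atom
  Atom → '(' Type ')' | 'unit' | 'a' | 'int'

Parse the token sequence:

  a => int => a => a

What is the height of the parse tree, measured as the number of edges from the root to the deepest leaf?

[Type [Prod [Atom a]] => [Type [Prod [Atom int]] => [Type [Prod [Atom a]] => [Type [Prod [Atom a]]]]]]

6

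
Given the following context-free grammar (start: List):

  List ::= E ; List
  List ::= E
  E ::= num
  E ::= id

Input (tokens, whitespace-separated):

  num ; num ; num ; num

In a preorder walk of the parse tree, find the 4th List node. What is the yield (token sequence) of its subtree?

[List [E num] ; [List [E num] ; [List [E num] ; [List [E num]]]]]

num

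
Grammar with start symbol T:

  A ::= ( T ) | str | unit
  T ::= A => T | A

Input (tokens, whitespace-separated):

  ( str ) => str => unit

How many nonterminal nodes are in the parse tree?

8

[T [A ( [T [A str]] )] => [T [A str] => [T [A unit]]]]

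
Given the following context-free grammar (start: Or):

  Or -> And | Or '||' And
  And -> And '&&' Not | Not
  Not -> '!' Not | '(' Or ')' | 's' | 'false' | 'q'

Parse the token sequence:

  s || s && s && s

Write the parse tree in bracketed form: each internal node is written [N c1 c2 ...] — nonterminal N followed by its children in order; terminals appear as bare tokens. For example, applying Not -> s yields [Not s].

Or
Or || And
And || And
Not || And
s || And
s || And && Not
s || And && Not && Not
s || Not && Not && Not
s || s && Not && Not
s || s && s && Not
s || s && s && s

[Or [Or [And [Not s]]] || [And [And [And [Not s]] && [Not s]] && [Not s]]]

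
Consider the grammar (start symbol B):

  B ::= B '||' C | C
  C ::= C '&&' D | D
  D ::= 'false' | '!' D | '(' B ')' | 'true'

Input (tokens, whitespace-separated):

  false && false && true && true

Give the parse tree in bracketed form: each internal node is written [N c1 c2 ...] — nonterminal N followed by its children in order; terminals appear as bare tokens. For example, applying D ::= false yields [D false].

[B [C [C [C [C [D false]] && [D false]] && [D true]] && [D true]]]

B
C
C && D
C && D && D
C && D && D && D
D && D && D && D
false && D && D && D
false && false && D && D
false && false && true && D
false && false && true && true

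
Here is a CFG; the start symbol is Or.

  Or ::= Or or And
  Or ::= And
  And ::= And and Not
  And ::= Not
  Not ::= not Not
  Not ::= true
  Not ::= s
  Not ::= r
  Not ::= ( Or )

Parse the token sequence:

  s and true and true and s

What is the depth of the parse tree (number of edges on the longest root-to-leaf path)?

6

[Or [And [And [And [And [Not s]] and [Not true]] and [Not true]] and [Not s]]]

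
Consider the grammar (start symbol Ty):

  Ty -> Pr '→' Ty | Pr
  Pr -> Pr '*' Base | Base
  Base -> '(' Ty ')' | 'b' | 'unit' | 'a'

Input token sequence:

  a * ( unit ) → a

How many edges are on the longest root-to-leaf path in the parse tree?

[Ty [Pr [Pr [Base a]] * [Base ( [Ty [Pr [Base unit]]] )]] → [Ty [Pr [Base a]]]]

6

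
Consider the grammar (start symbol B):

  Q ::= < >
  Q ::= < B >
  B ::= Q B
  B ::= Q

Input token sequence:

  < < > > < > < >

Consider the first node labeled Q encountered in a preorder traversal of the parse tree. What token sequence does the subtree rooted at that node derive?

[B [Q < [B [Q < >]] >] [B [Q < >] [B [Q < >]]]]

< < > >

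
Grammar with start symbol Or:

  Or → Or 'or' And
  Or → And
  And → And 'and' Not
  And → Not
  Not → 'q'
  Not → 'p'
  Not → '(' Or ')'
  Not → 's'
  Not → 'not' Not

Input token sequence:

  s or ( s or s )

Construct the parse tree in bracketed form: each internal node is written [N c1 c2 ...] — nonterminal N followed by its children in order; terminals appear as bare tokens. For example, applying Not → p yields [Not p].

Or
Or or And
And or And
Not or And
s or And
s or Not
s or ( Or )
s or ( Or or And )
s or ( And or And )
s or ( Not or And )
s or ( s or And )
s or ( s or Not )
s or ( s or s )

[Or [Or [And [Not s]]] or [And [Not ( [Or [Or [And [Not s]]] or [And [Not s]]] )]]]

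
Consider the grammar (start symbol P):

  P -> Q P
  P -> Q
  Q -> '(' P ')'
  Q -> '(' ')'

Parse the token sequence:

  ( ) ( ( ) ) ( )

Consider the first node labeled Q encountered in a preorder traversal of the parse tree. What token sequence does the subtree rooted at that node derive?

[P [Q ( )] [P [Q ( [P [Q ( )]] )] [P [Q ( )]]]]

( )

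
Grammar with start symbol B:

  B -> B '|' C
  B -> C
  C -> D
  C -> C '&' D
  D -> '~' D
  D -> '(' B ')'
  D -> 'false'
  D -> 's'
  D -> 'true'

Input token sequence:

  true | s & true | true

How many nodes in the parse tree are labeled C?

4

[B [B [B [C [D true]]] | [C [C [D s]] & [D true]]] | [C [D true]]]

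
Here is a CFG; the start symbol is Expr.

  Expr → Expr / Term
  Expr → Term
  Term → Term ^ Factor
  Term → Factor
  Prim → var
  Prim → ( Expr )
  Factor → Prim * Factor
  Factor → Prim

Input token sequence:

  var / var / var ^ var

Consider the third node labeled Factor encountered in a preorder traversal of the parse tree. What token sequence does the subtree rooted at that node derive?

var

[Expr [Expr [Expr [Term [Factor [Prim var]]]] / [Term [Factor [Prim var]]]] / [Term [Term [Factor [Prim var]]] ^ [Factor [Prim var]]]]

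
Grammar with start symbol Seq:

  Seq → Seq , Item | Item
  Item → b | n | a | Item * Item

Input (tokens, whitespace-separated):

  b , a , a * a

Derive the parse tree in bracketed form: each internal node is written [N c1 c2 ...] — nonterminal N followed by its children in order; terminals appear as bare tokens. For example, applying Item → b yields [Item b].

[Seq [Seq [Seq [Item b]] , [Item a]] , [Item [Item a] * [Item a]]]

Seq
Seq , Item
Seq , Item , Item
Item , Item , Item
b , Item , Item
b , a , Item
b , a , Item * Item
b , a , a * Item
b , a , a * a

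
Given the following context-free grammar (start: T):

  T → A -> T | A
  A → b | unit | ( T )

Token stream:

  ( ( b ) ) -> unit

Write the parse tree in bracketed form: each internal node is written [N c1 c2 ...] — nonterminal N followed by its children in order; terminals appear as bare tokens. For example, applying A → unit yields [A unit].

[T [A ( [T [A ( [T [A b]] )]] )] -> [T [A unit]]]

T
A -> T
( T ) -> T
( A ) -> T
( ( T ) ) -> T
( ( A ) ) -> T
( ( b ) ) -> T
( ( b ) ) -> A
( ( b ) ) -> unit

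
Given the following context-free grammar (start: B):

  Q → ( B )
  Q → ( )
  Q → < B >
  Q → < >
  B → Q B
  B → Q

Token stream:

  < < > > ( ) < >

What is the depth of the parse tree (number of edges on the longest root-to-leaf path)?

[B [Q < [B [Q < >]] >] [B [Q ( )] [B [Q < >]]]]

4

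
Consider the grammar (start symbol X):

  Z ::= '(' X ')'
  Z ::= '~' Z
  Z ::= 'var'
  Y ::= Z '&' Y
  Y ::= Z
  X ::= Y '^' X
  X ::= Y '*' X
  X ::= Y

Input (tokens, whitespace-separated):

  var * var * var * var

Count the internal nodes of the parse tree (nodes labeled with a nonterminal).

12

[X [Y [Z var]] * [X [Y [Z var]] * [X [Y [Z var]] * [X [Y [Z var]]]]]]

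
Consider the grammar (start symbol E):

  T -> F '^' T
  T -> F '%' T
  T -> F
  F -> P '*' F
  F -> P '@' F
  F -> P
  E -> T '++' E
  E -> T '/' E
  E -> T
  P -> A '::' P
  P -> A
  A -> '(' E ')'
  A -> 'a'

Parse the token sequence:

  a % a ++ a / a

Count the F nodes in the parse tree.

4

[E [T [F [P [A a]]] % [T [F [P [A a]]]]] ++ [E [T [F [P [A a]]]] / [E [T [F [P [A a]]]]]]]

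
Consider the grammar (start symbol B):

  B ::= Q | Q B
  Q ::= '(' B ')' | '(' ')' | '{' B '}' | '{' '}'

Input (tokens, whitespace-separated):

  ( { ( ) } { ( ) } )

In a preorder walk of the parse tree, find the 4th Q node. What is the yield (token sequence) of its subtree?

{ ( ) }

[B [Q ( [B [Q { [B [Q ( )]] }] [B [Q { [B [Q ( )]] }]]] )]]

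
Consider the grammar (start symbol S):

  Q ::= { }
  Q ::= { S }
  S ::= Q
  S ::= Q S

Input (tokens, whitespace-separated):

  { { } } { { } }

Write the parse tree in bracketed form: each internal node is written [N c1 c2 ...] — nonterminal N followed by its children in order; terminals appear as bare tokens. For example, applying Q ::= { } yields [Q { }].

[S [Q { [S [Q { }]] }] [S [Q { [S [Q { }]] }]]]

S
Q S
{ S } S
{ Q } S
{ { } } S
{ { } } Q
{ { } } { S }
{ { } } { Q }
{ { } } { { } }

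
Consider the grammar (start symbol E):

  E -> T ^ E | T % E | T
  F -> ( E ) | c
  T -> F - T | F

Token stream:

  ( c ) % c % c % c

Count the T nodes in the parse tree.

[E [T [F ( [E [T [F c]]] )]] % [E [T [F c]] % [E [T [F c]] % [E [T [F c]]]]]]

5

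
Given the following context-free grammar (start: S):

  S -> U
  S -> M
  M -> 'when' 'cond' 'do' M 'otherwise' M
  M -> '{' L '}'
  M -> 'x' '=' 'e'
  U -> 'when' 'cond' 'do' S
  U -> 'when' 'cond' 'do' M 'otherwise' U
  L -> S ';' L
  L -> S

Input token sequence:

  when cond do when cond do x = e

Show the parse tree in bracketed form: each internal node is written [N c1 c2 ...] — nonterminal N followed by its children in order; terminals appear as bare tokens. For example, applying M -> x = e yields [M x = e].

S
U
when cond do S
when cond do U
when cond do when cond do S
when cond do when cond do M
when cond do when cond do x = e

[S [U when cond do [S [U when cond do [S [M x = e]]]]]]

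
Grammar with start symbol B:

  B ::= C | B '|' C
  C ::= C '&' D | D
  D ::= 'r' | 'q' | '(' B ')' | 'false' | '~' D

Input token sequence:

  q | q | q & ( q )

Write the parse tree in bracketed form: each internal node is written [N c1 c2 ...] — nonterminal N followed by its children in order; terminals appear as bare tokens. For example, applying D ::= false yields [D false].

B
B | C
B | C | C
C | C | C
D | C | C
q | C | C
q | D | C
q | q | C
q | q | C & D
q | q | D & D
q | q | q & D
q | q | q & ( B )
q | q | q & ( C )
q | q | q & ( D )
q | q | q & ( q )

[B [B [B [C [D q]]] | [C [D q]]] | [C [C [D q]] & [D ( [B [C [D q]]] )]]]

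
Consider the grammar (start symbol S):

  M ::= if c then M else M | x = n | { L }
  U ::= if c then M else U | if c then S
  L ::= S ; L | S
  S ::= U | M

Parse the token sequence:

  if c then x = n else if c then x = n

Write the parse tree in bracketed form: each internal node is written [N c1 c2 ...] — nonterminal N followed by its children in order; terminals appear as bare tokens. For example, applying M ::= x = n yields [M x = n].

S
U
if c then M else U
if c then x = n else U
if c then x = n else if c then S
if c then x = n else if c then M
if c then x = n else if c then x = n

[S [U if c then [M x = n] else [U if c then [S [M x = n]]]]]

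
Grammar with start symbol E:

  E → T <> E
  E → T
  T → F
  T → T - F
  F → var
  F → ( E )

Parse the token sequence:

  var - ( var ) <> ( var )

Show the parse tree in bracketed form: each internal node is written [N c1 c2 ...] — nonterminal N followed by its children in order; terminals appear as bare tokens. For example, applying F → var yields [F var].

E
T <> E
T - F <> E
F - F <> E
var - F <> E
var - ( E ) <> E
var - ( T ) <> E
var - ( F ) <> E
var - ( var ) <> E
var - ( var ) <> T
var - ( var ) <> F
var - ( var ) <> ( E )
var - ( var ) <> ( T )
var - ( var ) <> ( F )
var - ( var ) <> ( var )

[E [T [T [F var]] - [F ( [E [T [F var]]] )]] <> [E [T [F ( [E [T [F var]]] )]]]]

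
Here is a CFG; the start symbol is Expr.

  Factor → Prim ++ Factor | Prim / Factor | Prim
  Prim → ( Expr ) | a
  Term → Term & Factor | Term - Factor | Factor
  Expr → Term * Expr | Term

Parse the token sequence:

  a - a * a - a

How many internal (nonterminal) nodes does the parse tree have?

14

[Expr [Term [Term [Factor [Prim a]]] - [Factor [Prim a]]] * [Expr [Term [Term [Factor [Prim a]]] - [Factor [Prim a]]]]]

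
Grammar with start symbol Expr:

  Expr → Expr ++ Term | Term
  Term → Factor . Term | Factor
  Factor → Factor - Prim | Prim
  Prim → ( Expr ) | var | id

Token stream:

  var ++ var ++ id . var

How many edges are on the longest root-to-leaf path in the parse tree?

[Expr [Expr [Expr [Term [Factor [Prim var]]]] ++ [Term [Factor [Prim var]]]] ++ [Term [Factor [Prim id]] . [Term [Factor [Prim var]]]]]

6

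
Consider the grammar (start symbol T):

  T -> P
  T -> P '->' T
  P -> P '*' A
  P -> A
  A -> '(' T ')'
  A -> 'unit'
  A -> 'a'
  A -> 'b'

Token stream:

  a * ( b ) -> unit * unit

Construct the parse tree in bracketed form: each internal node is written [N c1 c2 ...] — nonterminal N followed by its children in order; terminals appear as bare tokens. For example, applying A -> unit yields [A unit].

T
P -> T
P * A -> T
A * A -> T
a * A -> T
a * ( T ) -> T
a * ( P ) -> T
a * ( A ) -> T
a * ( b ) -> T
a * ( b ) -> P
a * ( b ) -> P * A
a * ( b ) -> A * A
a * ( b ) -> unit * A
a * ( b ) -> unit * unit

[T [P [P [A a]] * [A ( [T [P [A b]]] )]] -> [T [P [P [A unit]] * [A unit]]]]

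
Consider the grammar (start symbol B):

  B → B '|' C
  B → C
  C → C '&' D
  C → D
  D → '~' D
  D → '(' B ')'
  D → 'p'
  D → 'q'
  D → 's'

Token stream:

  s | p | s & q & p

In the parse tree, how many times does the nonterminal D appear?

5

[B [B [B [C [D s]]] | [C [D p]]] | [C [C [C [D s]] & [D q]] & [D p]]]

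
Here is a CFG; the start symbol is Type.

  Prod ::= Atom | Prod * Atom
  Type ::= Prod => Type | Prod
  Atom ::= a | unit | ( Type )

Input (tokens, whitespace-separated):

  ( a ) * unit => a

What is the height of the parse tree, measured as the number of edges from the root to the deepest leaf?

7

[Type [Prod [Prod [Atom ( [Type [Prod [Atom a]]] )]] * [Atom unit]] => [Type [Prod [Atom a]]]]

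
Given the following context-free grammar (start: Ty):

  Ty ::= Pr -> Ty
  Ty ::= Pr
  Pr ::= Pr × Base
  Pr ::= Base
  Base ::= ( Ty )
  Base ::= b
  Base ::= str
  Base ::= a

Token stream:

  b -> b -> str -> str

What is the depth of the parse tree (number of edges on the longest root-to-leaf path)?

6

[Ty [Pr [Base b]] -> [Ty [Pr [Base b]] -> [Ty [Pr [Base str]] -> [Ty [Pr [Base str]]]]]]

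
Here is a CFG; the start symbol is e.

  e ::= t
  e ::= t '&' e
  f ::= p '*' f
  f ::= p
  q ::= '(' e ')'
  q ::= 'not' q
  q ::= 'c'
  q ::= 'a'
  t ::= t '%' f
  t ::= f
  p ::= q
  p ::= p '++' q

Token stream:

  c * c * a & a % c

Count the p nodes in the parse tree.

5

[e [t [f [p [q c]] * [f [p [q c]] * [f [p [q a]]]]]] & [e [t [t [f [p [q a]]]] % [f [p [q c]]]]]]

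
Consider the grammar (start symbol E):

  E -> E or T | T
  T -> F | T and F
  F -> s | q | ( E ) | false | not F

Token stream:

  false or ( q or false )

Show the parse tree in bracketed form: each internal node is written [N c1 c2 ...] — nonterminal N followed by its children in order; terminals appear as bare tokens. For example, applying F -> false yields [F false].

E
E or T
T or T
F or T
false or T
false or F
false or ( E )
false or ( E or T )
false or ( T or T )
false or ( F or T )
false or ( q or T )
false or ( q or F )
false or ( q or false )

[E [E [T [F false]]] or [T [F ( [E [E [T [F q]]] or [T [F false]]] )]]]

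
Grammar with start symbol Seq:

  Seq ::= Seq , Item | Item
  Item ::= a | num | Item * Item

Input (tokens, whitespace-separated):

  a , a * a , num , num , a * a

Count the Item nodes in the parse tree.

[Seq [Seq [Seq [Seq [Seq [Item a]] , [Item [Item a] * [Item a]]] , [Item num]] , [Item num]] , [Item [Item a] * [Item a]]]

9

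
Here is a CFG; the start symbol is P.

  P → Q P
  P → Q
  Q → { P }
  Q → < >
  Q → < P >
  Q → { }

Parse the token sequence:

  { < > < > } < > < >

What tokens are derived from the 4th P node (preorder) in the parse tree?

[P [Q { [P [Q < >] [P [Q < >]]] }] [P [Q < >] [P [Q < >]]]]

< > < >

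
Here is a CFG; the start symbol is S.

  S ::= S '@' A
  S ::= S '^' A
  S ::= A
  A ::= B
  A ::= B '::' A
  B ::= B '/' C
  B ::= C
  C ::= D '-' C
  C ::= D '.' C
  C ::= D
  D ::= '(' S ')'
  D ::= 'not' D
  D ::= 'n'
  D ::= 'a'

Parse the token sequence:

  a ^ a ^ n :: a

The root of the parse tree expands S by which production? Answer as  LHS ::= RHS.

S ::= S '^' A

[S [S [S [A [B [C [D a]]]]] ^ [A [B [C [D a]]]]] ^ [A [B [C [D n]]] :: [A [B [C [D a]]]]]]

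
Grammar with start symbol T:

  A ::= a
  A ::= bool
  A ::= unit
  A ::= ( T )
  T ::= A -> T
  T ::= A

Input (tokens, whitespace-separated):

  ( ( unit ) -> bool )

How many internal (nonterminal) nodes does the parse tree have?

[T [A ( [T [A ( [T [A unit]] )] -> [T [A bool]]] )]]

8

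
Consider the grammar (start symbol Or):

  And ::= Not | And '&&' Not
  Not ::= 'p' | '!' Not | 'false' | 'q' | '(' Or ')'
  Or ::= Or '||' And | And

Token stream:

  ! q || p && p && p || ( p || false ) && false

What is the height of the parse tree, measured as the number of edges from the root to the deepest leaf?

8

[Or [Or [Or [And [Not ! [Not q]]]] || [And [And [And [Not p]] && [Not p]] && [Not p]]] || [And [And [Not ( [Or [Or [And [Not p]]] || [And [Not false]]] )]] && [Not false]]]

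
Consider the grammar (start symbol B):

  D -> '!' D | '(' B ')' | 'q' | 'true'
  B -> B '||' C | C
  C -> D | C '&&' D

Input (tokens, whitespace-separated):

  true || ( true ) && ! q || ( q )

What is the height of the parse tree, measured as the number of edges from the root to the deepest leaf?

[B [B [B [C [D true]]] || [C [C [D ( [B [C [D true]]] )]] && [D ! [D q]]]] || [C [D ( [B [C [D q]]] )]]]

8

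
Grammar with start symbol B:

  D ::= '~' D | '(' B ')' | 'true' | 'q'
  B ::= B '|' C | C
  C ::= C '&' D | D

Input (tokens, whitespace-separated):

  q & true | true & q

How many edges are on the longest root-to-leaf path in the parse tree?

5

[B [B [C [C [D q]] & [D true]]] | [C [C [D true]] & [D q]]]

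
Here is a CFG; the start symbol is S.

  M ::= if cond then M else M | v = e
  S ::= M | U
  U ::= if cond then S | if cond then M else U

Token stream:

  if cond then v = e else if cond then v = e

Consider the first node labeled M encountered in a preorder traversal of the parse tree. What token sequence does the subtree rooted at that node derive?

v = e

[S [U if cond then [M v = e] else [U if cond then [S [M v = e]]]]]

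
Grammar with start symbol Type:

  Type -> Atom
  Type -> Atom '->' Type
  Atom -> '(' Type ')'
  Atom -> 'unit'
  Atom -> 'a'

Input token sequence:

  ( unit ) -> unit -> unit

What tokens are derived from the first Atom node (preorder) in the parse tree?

[Type [Atom ( [Type [Atom unit]] )] -> [Type [Atom unit] -> [Type [Atom unit]]]]

( unit )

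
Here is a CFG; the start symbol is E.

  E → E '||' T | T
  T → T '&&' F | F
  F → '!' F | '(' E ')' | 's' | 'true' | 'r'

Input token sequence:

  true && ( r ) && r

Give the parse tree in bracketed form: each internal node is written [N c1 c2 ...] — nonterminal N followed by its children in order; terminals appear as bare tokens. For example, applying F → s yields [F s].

[E [T [T [T [F true]] && [F ( [E [T [F r]]] )]] && [F r]]]

E
T
T && F
T && F && F
F && F && F
true && F && F
true && ( E ) && F
true && ( T ) && F
true && ( F ) && F
true && ( r ) && F
true && ( r ) && r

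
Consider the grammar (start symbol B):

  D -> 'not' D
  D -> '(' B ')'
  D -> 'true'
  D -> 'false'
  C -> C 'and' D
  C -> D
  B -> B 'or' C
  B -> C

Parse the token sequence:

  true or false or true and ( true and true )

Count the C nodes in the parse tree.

6

[B [B [B [C [D true]]] or [C [D false]]] or [C [C [D true]] and [D ( [B [C [C [D true]] and [D true]]] )]]]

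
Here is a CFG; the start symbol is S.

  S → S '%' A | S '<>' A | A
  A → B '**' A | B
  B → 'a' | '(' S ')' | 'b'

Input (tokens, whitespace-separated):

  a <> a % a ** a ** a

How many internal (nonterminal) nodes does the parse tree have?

13

[S [S [S [A [B a]]] <> [A [B a]]] % [A [B a] ** [A [B a] ** [A [B a]]]]]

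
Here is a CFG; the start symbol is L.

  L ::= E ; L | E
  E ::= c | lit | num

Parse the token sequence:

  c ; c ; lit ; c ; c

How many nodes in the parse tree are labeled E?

[L [E c] ; [L [E c] ; [L [E lit] ; [L [E c] ; [L [E c]]]]]]

5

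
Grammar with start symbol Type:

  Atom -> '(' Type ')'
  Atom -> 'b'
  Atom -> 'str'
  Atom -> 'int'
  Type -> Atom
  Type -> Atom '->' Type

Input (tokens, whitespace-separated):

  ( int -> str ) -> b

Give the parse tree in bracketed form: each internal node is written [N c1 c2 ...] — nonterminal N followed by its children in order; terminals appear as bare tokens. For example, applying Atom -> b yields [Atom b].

[Type [Atom ( [Type [Atom int] -> [Type [Atom str]]] )] -> [Type [Atom b]]]

Type
Atom -> Type
( Type ) -> Type
( Atom -> Type ) -> Type
( int -> Type ) -> Type
( int -> Atom ) -> Type
( int -> str ) -> Type
( int -> str ) -> Atom
( int -> str ) -> b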